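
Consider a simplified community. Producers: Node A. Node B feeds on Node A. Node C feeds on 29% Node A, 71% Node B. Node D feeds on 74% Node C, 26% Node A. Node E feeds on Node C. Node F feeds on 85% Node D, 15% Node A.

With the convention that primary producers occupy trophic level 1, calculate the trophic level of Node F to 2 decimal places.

Node B: 1 + 1 = 2
Node C: 1 + (0.29×1 + 0.71×2) = 2.71
Node D: 1 + (0.74×2.71 + 0.26×1) = 3.2654
Node E: 1 + 2.71 = 3.71
Node F: 1 + (0.85×3.2654 + 0.15×1) = 3.92559

3.93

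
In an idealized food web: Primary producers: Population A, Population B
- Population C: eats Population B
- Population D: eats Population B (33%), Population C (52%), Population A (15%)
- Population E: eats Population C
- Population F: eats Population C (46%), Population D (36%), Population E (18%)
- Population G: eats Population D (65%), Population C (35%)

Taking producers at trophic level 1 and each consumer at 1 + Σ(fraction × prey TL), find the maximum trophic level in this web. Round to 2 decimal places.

3.37

Population C: 1 + 1 = 2
Population D: 1 + (0.33×1 + 0.52×2 + 0.15×1) = 2.52
Population E: 1 + 2 = 3
Population F: 1 + (0.46×2 + 0.36×2.52 + 0.18×3) = 3.3672
Population G: 1 + (0.65×2.52 + 0.35×2) = 3.338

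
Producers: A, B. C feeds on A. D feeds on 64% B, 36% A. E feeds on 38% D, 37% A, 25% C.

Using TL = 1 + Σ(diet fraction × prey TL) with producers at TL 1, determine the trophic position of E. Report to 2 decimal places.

2.63

C: 1 + 1 = 2
D: 1 + (0.64×1 + 0.36×1) = 2
E: 1 + (0.38×2 + 0.37×1 + 0.25×2) = 2.63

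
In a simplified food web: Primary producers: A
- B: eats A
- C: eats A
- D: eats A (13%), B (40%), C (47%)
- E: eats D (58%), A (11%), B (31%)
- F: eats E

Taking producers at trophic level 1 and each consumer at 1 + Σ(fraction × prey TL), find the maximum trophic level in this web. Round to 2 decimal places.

B: 1 + 1 = 2
C: 1 + 1 = 2
D: 1 + (0.13×1 + 0.4×2 + 0.47×2) = 2.87
E: 1 + (0.58×2.87 + 0.11×1 + 0.31×2) = 3.3946
F: 1 + 3.3946 = 4.3946

4.39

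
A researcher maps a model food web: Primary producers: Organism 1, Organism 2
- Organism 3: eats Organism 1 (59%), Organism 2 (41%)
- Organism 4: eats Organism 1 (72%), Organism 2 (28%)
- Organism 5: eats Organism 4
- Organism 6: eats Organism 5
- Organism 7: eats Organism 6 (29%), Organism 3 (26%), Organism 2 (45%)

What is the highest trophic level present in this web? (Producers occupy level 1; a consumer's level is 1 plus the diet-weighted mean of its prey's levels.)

4

Organism 3: 1 + (0.59×1 + 0.41×1) = 2
Organism 4: 1 + (0.72×1 + 0.28×1) = 2
Organism 5: 1 + 2 = 3
Organism 6: 1 + 3 = 4
Organism 7: 1 + (0.29×4 + 0.26×2 + 0.45×1) = 3.13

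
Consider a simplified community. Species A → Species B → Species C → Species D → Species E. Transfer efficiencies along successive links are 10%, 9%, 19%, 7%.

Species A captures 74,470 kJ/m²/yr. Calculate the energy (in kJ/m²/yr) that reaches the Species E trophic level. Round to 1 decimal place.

Species B: 74470 × 0.1 = 7447 kJ/m²/yr
Species C: 7447 × 0.09 = 670.23 kJ/m²/yr
Species D: 670.23 × 0.19 = 127.3437 kJ/m²/yr
Species E: 127.3437 × 0.07 = 8.914059 kJ/m²/yr

8.9 kJ/m²/yr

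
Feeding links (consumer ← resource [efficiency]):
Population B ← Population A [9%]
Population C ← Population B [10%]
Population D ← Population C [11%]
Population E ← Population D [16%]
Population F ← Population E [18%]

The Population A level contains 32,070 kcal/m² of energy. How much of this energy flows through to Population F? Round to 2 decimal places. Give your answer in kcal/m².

Population B: 32070 × 0.09 = 2886.3 kcal/m²
Population C: 2886.3 × 0.1 = 288.63 kcal/m²
Population D: 288.63 × 0.11 = 31.7493 kcal/m²
Population E: 31.7493 × 0.16 = 5.079888 kcal/m²
Population F: 5.079888 × 0.18 = 0.91437984 kcal/m²

0.91 kcal/m²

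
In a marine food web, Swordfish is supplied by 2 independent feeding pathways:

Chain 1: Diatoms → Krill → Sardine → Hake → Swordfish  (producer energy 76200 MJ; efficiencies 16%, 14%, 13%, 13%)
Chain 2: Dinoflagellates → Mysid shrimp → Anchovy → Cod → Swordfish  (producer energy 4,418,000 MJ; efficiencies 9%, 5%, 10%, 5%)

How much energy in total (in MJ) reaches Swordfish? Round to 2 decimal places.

128.25 MJ

Chain 1: 76200 × 0.16 × 0.14 × 0.13 × 0.13 = 28.846272 MJ
Chain 2: 4418000 × 0.09 × 0.05 × 0.1 × 0.05 = 99.405 MJ
Total at Swordfish: 28.846272 + 99.405 = 128.251272 MJ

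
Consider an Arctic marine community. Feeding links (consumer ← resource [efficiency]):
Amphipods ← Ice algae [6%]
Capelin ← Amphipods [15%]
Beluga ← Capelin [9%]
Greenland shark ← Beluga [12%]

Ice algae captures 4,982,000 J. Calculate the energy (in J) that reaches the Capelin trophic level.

Amphipods: 4982000 × 0.06 = 298920 J
Capelin: 298920 × 0.15 = 44838 J

44838 J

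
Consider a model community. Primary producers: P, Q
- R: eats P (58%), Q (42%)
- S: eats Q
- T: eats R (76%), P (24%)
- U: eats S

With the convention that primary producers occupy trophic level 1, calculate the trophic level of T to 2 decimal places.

2.76

R: 1 + (0.58×1 + 0.42×1) = 2
S: 1 + 1 = 2
T: 1 + (0.76×2 + 0.24×1) = 2.76
U: 1 + 2 = 3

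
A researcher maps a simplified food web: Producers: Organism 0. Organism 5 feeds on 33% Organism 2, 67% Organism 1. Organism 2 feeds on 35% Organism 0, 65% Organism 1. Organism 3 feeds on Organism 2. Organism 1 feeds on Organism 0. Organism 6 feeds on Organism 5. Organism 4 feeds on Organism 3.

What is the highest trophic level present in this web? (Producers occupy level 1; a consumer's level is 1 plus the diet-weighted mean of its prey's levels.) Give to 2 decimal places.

Organism 1: 1 + 1 = 2
Organism 2: 1 + (0.35×1 + 0.65×2) = 2.65
Organism 3: 1 + 2.65 = 3.65
Organism 4: 1 + 3.65 = 4.65
Organism 5: 1 + (0.33×2.65 + 0.67×2) = 3.2145
Organism 6: 1 + 3.2145 = 4.2145

4.65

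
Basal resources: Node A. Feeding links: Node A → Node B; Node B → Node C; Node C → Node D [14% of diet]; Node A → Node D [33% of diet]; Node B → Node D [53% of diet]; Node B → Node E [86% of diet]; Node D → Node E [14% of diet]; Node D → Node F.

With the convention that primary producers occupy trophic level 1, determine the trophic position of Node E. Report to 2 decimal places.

Node B: 1 + 1 = 2
Node C: 1 + 2 = 3
Node D: 1 + (0.14×3 + 0.33×1 + 0.53×2) = 2.81
Node E: 1 + (0.86×2 + 0.14×2.81) = 3.1134
Node F: 1 + 2.81 = 3.81

3.11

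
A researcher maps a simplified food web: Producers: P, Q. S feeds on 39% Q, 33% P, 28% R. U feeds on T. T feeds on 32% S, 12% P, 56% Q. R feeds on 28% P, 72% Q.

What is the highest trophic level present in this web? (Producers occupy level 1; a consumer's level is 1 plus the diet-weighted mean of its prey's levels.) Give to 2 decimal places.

R: 1 + (0.28×1 + 0.72×1) = 2
S: 1 + (0.39×1 + 0.33×1 + 0.28×2) = 2.28
T: 1 + (0.32×2.28 + 0.12×1 + 0.56×1) = 2.4096
U: 1 + 2.4096 = 3.4096

3.41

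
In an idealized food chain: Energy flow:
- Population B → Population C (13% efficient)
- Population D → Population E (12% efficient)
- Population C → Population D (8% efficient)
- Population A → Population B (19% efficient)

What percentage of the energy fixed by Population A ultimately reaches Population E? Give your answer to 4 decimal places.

0.0237%

Product of link efficiencies: 0.19 × 0.13 × 0.08 × 0.12 = 0.00023712
As a percentage: 0.00023712 × 100 = 0.0237%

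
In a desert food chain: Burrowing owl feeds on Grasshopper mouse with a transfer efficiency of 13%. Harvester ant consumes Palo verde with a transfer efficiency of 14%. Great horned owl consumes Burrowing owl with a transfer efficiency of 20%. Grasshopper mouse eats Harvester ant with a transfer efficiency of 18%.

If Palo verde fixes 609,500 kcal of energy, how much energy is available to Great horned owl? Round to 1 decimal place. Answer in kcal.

399.3 kcal

Harvester ant: 609500 × 0.14 = 85330 kcal
Grasshopper mouse: 85330 × 0.18 = 15359.4 kcal
Burrowing owl: 15359.4 × 0.13 = 1996.722 kcal
Great horned owl: 1996.722 × 0.2 = 399.3444 kcal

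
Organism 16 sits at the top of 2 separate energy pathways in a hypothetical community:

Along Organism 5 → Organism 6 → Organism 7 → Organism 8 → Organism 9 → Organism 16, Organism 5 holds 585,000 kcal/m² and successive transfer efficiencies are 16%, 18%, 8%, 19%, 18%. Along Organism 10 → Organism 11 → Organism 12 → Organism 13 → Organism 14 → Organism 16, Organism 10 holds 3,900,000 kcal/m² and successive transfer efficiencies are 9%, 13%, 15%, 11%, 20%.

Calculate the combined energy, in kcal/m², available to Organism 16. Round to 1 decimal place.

Via Organism 5: 585000 × 0.16 × 0.18 × 0.08 × 0.19 × 0.18 = 46.096128 kcal/m²
Via Organism 10: 3900000 × 0.09 × 0.13 × 0.15 × 0.11 × 0.2 = 150.579 kcal/m²
Total at Organism 16: 46.096128 + 150.579 = 196.675128 kcal/m²

196.7 kcal/m²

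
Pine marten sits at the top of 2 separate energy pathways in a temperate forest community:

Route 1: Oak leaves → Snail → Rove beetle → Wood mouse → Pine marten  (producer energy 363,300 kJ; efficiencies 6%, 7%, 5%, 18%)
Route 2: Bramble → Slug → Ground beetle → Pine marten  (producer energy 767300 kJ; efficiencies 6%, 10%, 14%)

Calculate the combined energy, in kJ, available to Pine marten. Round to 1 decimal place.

Route 1: 363300 × 0.06 × 0.07 × 0.05 × 0.18 = 13.73274 kJ
Route 2: 767300 × 0.06 × 0.1 × 0.14 = 644.532 kJ
Total at Pine marten: 13.73274 + 644.532 = 658.26474 kJ

658.3 kJ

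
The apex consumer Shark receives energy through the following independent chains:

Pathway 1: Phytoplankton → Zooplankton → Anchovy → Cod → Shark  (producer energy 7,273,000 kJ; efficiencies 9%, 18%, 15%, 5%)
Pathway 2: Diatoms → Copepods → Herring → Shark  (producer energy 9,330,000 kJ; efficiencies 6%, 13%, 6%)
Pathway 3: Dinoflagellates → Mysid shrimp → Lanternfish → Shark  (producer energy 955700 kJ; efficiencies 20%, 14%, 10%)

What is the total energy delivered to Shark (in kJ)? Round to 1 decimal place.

Pathway 1: 7273000 × 0.09 × 0.18 × 0.15 × 0.05 = 883.6695 kJ
Pathway 2: 9330000 × 0.06 × 0.13 × 0.06 = 4366.44 kJ
Pathway 3: 955700 × 0.2 × 0.14 × 0.1 = 2675.96 kJ
Total at Shark: 883.6695 + 4366.44 + 2675.96 = 7926.0695 kJ

7926.1 kJ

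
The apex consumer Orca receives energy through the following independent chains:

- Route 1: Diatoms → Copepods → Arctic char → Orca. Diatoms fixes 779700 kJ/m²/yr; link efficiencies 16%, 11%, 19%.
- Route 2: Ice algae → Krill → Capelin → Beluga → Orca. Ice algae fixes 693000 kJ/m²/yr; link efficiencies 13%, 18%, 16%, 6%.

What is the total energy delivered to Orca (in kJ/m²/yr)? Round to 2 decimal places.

2762.99 kJ/m²/yr

Route 1: 779700 × 0.16 × 0.11 × 0.19 = 2607.3168 kJ/m²/yr
Route 2: 693000 × 0.13 × 0.18 × 0.16 × 0.06 = 155.67552 kJ/m²/yr
Total at Orca: 2607.3168 + 155.67552 = 2762.99232 kJ/m²/yr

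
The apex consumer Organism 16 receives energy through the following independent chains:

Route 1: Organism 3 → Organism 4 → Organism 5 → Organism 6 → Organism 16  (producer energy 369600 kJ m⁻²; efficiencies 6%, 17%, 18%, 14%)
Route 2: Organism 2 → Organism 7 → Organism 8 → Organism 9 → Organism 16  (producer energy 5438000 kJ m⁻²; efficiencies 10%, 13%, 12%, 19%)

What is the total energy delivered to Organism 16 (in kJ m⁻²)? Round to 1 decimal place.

Route 1: 369600 × 0.06 × 0.17 × 0.18 × 0.14 = 95.001984 kJ m⁻²
Route 2: 5438000 × 0.1 × 0.13 × 0.12 × 0.19 = 1611.8232 kJ m⁻²
Total at Organism 16: 95.001984 + 1611.8232 = 1706.825184 kJ m⁻²

1706.8 kJ m⁻²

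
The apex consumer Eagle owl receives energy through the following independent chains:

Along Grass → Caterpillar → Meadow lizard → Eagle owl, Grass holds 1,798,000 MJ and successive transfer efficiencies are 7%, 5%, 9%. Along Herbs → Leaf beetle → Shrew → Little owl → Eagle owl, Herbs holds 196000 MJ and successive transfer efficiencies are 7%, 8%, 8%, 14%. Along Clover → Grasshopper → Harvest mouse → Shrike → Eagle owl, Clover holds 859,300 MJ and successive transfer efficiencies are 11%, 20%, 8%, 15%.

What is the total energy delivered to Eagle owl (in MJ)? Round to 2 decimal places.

Via Grass: 1798000 × 0.07 × 0.05 × 0.09 = 566.37 MJ
Via Herbs: 196000 × 0.07 × 0.08 × 0.08 × 0.14 = 12.29312 MJ
Via Clover: 859300 × 0.11 × 0.2 × 0.08 × 0.15 = 226.8552 MJ
Total at Eagle owl: 566.37 + 12.29312 + 226.8552 = 805.51832 MJ

805.52 MJ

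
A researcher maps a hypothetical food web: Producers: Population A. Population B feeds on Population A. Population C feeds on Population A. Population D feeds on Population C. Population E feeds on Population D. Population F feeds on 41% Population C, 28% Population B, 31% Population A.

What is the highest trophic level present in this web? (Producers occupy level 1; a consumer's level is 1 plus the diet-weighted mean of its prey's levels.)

Population B: 1 + 1 = 2
Population C: 1 + 1 = 2
Population D: 1 + 2 = 3
Population E: 1 + 3 = 4
Population F: 1 + (0.41×2 + 0.28×2 + 0.31×1) = 2.69

4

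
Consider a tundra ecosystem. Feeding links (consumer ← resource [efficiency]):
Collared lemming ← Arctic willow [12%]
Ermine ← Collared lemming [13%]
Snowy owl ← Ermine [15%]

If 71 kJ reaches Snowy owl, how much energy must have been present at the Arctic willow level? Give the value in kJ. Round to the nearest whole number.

30342 kJ

Cumulative transfer efficiency: 0.12 × 0.13 × 0.15 = 0.00234
Arctic willow energy = 71 / 0.00234 = 30342 kJ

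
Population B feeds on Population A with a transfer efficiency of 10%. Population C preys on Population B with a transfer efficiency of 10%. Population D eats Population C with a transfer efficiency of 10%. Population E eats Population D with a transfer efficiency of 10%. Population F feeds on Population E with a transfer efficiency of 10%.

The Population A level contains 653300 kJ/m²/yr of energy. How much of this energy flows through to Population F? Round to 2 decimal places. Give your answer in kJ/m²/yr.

Population B: 653300 × 0.1 = 65330 kJ/m²/yr
Population C: 65330 × 0.1 = 6533 kJ/m²/yr
Population D: 6533 × 0.1 = 653.3 kJ/m²/yr
Population E: 653.3 × 0.1 = 65.33 kJ/m²/yr
Population F: 65.33 × 0.1 = 6.533 kJ/m²/yr

6.53 kJ/m²/yr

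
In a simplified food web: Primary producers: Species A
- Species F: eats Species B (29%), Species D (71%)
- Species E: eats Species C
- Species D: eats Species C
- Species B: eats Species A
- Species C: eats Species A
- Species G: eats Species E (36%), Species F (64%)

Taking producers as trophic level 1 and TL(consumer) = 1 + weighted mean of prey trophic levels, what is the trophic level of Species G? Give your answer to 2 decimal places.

Species B: 1 + 1 = 2
Species C: 1 + 1 = 2
Species D: 1 + 2 = 3
Species E: 1 + 2 = 3
Species F: 1 + (0.29×2 + 0.71×3) = 3.71
Species G: 1 + (0.36×3 + 0.64×3.71) = 4.4544

4.45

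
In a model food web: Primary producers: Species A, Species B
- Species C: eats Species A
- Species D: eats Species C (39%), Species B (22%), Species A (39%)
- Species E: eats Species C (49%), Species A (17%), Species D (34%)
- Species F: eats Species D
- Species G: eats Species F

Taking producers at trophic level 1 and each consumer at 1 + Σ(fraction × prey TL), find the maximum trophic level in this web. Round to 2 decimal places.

Species C: 1 + 1 = 2
Species D: 1 + (0.39×2 + 0.22×1 + 0.39×1) = 2.39
Species E: 1 + (0.49×2 + 0.17×1 + 0.34×2.39) = 2.9626
Species F: 1 + 2.39 = 3.39
Species G: 1 + 3.39 = 4.39

4.39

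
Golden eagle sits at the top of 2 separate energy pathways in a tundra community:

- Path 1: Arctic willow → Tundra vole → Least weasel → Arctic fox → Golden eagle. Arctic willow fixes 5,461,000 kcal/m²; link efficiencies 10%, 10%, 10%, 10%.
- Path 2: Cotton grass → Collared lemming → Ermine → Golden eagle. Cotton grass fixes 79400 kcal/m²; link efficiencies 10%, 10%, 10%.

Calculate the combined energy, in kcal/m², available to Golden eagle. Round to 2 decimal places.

625.50 kcal/m²

Path 1: 5461000 × 0.1 × 0.1 × 0.1 × 0.1 = 546.1 kcal/m²
Path 2: 79400 × 0.1 × 0.1 × 0.1 = 79.4 kcal/m²
Total at Golden eagle: 546.1 + 79.4 = 625.5 kcal/m²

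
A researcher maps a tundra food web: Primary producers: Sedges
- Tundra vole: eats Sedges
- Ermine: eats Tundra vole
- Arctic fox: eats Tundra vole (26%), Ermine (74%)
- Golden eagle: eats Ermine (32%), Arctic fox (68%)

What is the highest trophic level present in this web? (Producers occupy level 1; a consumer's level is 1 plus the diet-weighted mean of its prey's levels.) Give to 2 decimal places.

4.50

Tundra vole: 1 + 1 = 2
Ermine: 1 + 2 = 3
Arctic fox: 1 + (0.26×2 + 0.74×3) = 3.74
Golden eagle: 1 + (0.32×3 + 0.68×3.74) = 4.5032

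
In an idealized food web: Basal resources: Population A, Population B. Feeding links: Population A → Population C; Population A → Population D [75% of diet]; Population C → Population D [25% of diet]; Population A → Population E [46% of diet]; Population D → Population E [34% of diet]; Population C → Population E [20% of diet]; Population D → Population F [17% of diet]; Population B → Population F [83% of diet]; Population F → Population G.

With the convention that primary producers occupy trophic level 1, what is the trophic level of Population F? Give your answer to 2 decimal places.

Population C: 1 + 1 = 2
Population D: 1 + (0.75×1 + 0.25×2) = 2.25
Population E: 1 + (0.46×1 + 0.34×2.25 + 0.2×2) = 2.625
Population F: 1 + (0.17×2.25 + 0.83×1) = 2.2125
Population G: 1 + 2.2125 = 3.2125

2.21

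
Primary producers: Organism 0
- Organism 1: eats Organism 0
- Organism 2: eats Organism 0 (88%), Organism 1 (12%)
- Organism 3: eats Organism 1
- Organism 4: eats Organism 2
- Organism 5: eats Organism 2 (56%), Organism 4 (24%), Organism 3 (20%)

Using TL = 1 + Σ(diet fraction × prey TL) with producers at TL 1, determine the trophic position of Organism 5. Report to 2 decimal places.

Organism 1: 1 + 1 = 2
Organism 2: 1 + (0.88×1 + 0.12×2) = 2.12
Organism 3: 1 + 2 = 3
Organism 4: 1 + 2.12 = 3.12
Organism 5: 1 + (0.56×2.12 + 0.24×3.12 + 0.2×3) = 3.536

3.54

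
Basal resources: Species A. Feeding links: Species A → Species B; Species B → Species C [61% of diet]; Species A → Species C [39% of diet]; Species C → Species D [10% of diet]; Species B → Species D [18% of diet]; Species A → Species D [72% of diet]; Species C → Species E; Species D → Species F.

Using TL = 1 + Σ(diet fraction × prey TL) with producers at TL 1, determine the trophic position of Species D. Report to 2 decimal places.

2.34

Species B: 1 + 1 = 2
Species C: 1 + (0.61×2 + 0.39×1) = 2.61
Species D: 1 + (0.1×2.61 + 0.18×2 + 0.72×1) = 2.341
Species E: 1 + 2.61 = 3.61
Species F: 1 + 2.341 = 3.341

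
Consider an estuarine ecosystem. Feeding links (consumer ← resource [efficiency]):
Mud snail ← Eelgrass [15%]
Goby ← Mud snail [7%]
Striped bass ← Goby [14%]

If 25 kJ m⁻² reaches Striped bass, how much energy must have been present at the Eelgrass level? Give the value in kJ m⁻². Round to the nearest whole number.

Cumulative transfer efficiency: 0.15 × 0.07 × 0.14 = 0.00147
Eelgrass energy = 25 / 0.00147 = 17007 kJ m⁻²

17007 kJ m⁻²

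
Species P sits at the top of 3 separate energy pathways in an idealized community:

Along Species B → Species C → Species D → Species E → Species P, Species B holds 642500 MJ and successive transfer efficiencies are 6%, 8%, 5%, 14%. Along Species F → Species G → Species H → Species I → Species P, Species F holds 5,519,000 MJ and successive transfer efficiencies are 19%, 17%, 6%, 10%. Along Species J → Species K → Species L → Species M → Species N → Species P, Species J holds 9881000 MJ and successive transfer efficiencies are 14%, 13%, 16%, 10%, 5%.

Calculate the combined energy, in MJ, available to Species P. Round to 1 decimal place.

1235.0 MJ

Via Species B: 642500 × 0.06 × 0.08 × 0.05 × 0.14 = 21.588 MJ
Via Species F: 5519000 × 0.19 × 0.17 × 0.06 × 0.1 = 1069.5822 MJ
Via Species J: 9881000 × 0.14 × 0.13 × 0.16 × 0.1 × 0.05 = 143.86736 MJ
Total at Species P: 21.588 + 1069.5822 + 143.86736 = 1235.03756 MJ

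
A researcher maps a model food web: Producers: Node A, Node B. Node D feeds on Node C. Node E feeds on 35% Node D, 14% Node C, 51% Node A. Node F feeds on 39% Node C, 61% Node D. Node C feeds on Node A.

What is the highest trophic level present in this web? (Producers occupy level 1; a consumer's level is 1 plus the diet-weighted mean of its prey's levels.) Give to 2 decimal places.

Node C: 1 + 1 = 2
Node D: 1 + 2 = 3
Node E: 1 + (0.35×3 + 0.14×2 + 0.51×1) = 2.84
Node F: 1 + (0.39×2 + 0.61×3) = 3.61

3.61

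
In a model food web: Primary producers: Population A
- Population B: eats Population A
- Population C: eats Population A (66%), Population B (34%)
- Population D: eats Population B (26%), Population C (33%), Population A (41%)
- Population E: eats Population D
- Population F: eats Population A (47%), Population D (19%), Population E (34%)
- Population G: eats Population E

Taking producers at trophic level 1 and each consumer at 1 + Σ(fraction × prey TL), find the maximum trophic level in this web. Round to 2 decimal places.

4.70

Population B: 1 + 1 = 2
Population C: 1 + (0.66×1 + 0.34×2) = 2.34
Population D: 1 + (0.26×2 + 0.33×2.34 + 0.41×1) = 2.7022
Population E: 1 + 2.7022 = 3.7022
Population F: 1 + (0.47×1 + 0.19×2.7022 + 0.34×3.7022) = 3.242166
Population G: 1 + 3.7022 = 4.7022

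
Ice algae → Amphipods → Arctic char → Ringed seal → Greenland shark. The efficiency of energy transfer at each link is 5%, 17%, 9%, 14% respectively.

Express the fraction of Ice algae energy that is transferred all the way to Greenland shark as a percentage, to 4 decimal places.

Product of link efficiencies: 0.05 × 0.17 × 0.09 × 0.14 = 0.0001071
As a percentage: 0.0001071 × 100 = 0.0107%

0.0107%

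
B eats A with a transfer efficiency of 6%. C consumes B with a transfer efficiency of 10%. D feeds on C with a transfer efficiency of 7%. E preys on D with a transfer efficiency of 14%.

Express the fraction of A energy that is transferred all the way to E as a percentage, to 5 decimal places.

Product of link efficiencies: 0.06 × 0.1 × 0.07 × 0.14 = 0.0000588
As a percentage: 0.0000588 × 100 = 0.00588%

0.00588%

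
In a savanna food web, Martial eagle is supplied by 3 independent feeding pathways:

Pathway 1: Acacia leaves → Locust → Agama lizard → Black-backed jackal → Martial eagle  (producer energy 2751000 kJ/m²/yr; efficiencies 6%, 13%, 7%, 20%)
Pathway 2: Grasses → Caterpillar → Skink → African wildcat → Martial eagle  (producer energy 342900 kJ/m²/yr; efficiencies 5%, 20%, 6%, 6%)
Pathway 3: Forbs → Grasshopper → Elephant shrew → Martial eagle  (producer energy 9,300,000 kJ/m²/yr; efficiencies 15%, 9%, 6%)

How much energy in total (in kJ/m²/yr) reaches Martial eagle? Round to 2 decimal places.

Pathway 1: 2751000 × 0.06 × 0.13 × 0.07 × 0.2 = 300.4092 kJ/m²/yr
Pathway 2: 342900 × 0.05 × 0.2 × 0.06 × 0.06 = 12.3444 kJ/m²/yr
Pathway 3: 9300000 × 0.15 × 0.09 × 0.06 = 7533 kJ/m²/yr
Total at Martial eagle: 300.4092 + 12.3444 + 7533 = 7845.7536 kJ/m²/yr

7845.75 kJ/m²/yr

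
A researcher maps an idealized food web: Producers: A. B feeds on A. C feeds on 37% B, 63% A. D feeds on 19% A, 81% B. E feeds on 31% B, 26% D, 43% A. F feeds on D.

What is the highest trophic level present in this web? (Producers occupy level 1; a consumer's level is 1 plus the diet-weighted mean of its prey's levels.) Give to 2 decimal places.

B: 1 + 1 = 2
C: 1 + (0.37×2 + 0.63×1) = 2.37
D: 1 + (0.19×1 + 0.81×2) = 2.81
E: 1 + (0.31×2 + 0.26×2.81 + 0.43×1) = 2.7806
F: 1 + 2.81 = 3.81

3.81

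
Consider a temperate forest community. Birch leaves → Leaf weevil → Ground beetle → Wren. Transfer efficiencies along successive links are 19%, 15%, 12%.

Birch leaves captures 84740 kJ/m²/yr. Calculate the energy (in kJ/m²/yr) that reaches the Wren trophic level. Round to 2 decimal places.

289.81 kJ/m²/yr

Leaf weevil: 84740 × 0.19 = 16100.6 kJ/m²/yr
Ground beetle: 16100.6 × 0.15 = 2415.09 kJ/m²/yr
Wren: 2415.09 × 0.12 = 289.8108 kJ/m²/yr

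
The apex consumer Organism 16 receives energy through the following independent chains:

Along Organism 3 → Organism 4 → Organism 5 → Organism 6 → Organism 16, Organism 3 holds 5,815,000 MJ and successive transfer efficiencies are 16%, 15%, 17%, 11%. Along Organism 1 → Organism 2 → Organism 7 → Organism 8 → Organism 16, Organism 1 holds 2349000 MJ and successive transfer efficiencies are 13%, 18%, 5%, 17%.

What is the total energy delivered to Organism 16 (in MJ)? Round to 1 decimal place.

3077.0 MJ

Via Organism 3: 5815000 × 0.16 × 0.15 × 0.17 × 0.11 = 2609.772 MJ
Via Organism 1: 2349000 × 0.13 × 0.18 × 0.05 × 0.17 = 467.2161 MJ
Total at Organism 16: 2609.772 + 467.2161 = 3076.9881 MJ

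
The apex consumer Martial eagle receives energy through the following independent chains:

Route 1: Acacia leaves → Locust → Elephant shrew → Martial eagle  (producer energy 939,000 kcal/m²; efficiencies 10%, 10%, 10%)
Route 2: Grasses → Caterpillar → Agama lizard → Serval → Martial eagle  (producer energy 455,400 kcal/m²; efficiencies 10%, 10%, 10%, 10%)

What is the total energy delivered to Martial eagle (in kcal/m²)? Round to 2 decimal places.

984.54 kcal/m²

Route 1: 939000 × 0.1 × 0.1 × 0.1 = 939 kcal/m²
Route 2: 455400 × 0.1 × 0.1 × 0.1 × 0.1 = 45.54 kcal/m²
Total at Martial eagle: 939 + 45.54 = 984.54 kcal/m²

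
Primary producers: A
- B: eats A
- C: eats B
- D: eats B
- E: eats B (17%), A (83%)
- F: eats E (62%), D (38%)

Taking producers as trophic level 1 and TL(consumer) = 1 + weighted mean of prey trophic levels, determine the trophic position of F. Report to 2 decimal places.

B: 1 + 1 = 2
C: 1 + 2 = 3
D: 1 + 2 = 3
E: 1 + (0.17×2 + 0.83×1) = 2.17
F: 1 + (0.62×2.17 + 0.38×3) = 3.4854

3.49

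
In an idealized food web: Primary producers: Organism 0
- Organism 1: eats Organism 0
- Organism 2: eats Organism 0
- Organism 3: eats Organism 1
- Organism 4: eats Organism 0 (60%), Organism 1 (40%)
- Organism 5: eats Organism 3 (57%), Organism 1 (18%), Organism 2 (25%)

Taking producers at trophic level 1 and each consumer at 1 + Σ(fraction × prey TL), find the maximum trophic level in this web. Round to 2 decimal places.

3.57

Organism 1: 1 + 1 = 2
Organism 2: 1 + 1 = 2
Organism 3: 1 + 2 = 3
Organism 4: 1 + (0.6×1 + 0.4×2) = 2.4
Organism 5: 1 + (0.57×3 + 0.18×2 + 0.25×2) = 3.57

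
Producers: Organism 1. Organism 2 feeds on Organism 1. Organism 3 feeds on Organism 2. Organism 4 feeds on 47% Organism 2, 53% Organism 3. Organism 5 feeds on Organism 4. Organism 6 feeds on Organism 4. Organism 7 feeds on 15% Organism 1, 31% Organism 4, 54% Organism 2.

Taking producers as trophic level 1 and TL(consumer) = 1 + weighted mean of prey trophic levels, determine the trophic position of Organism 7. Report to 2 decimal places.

3.32

Organism 2: 1 + 1 = 2
Organism 3: 1 + 2 = 3
Organism 4: 1 + (0.47×2 + 0.53×3) = 3.53
Organism 5: 1 + 3.53 = 4.53
Organism 6: 1 + 3.53 = 4.53
Organism 7: 1 + (0.15×1 + 0.31×3.53 + 0.54×2) = 3.3243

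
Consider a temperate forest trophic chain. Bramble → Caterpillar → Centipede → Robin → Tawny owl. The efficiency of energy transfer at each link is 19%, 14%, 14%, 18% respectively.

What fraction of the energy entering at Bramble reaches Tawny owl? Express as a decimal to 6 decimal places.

0.000670

Product of link efficiencies: 0.19 × 0.14 × 0.14 × 0.18 = 0.00067032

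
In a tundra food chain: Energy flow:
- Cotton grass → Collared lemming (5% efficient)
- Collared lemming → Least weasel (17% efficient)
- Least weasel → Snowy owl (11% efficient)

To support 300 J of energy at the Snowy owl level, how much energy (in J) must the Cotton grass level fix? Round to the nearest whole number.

Cumulative transfer efficiency: 0.05 × 0.17 × 0.11 = 0.000935
Cotton grass energy = 300 / 0.000935 = 320856 J

320856 J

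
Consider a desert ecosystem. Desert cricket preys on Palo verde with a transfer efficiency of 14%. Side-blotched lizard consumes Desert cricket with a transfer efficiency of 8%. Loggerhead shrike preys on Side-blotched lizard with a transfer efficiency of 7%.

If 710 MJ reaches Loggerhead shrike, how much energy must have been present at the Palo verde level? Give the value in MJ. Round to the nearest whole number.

Cumulative transfer efficiency: 0.14 × 0.08 × 0.07 = 0.000784
Palo verde energy = 710 / 0.000784 = 905612 MJ

905612 MJ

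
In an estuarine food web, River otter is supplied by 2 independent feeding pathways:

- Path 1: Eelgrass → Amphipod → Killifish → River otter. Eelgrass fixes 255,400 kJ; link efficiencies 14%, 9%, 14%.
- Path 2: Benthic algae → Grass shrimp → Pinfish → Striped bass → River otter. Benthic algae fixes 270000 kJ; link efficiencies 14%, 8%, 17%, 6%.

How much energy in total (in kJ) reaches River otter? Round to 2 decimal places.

481.37 kJ

Path 1: 255400 × 0.14 × 0.09 × 0.14 = 450.5256 kJ
Path 2: 270000 × 0.14 × 0.08 × 0.17 × 0.06 = 30.8448 kJ
Total at River otter: 450.5256 + 30.8448 = 481.3704 kJ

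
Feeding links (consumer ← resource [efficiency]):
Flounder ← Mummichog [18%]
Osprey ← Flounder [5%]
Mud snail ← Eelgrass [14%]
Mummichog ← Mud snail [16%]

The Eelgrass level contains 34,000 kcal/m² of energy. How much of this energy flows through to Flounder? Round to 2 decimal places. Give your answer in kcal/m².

137.09 kcal/m²

Mud snail: 34000 × 0.14 = 4760 kcal/m²
Mummichog: 4760 × 0.16 = 761.6 kcal/m²
Flounder: 761.6 × 0.18 = 137.088 kcal/m²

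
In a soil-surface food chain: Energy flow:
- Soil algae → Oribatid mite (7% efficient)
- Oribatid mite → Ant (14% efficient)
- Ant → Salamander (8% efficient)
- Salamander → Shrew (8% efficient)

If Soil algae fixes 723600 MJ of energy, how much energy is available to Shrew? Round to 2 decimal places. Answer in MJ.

45.38 MJ

Oribatid mite: 723600 × 0.07 = 50652 MJ
Ant: 50652 × 0.14 = 7091.28 MJ
Salamander: 7091.28 × 0.08 = 567.3024 MJ
Shrew: 567.3024 × 0.08 = 45.384192 MJ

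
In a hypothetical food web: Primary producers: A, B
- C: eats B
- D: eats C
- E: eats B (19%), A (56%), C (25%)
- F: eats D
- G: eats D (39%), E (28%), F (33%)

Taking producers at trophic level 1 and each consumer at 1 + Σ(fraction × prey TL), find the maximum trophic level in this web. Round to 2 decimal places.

4.12

C: 1 + 1 = 2
D: 1 + 2 = 3
E: 1 + (0.19×1 + 0.56×1 + 0.25×2) = 2.25
F: 1 + 3 = 4
G: 1 + (0.39×3 + 0.28×2.25 + 0.33×4) = 4.12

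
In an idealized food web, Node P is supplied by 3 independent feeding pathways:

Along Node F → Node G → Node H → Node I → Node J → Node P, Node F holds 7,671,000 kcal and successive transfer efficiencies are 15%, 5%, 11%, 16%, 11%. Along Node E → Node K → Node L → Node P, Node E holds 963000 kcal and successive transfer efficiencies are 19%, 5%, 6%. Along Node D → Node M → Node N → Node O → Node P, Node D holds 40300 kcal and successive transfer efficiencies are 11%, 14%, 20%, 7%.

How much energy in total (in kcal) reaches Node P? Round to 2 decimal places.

668.98 kcal

Via Node F: 7671000 × 0.15 × 0.05 × 0.11 × 0.16 × 0.11 = 111.38292 kcal
Via Node E: 963000 × 0.19 × 0.05 × 0.06 = 548.91 kcal
Via Node D: 40300 × 0.11 × 0.14 × 0.2 × 0.07 = 8.68868 kcal
Total at Node P: 111.38292 + 548.91 + 8.68868 = 668.9816 kcal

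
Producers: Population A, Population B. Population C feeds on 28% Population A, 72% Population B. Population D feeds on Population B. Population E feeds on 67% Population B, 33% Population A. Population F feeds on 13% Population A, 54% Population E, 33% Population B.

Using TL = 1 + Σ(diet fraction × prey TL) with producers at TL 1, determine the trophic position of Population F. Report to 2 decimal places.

2.54

Population C: 1 + (0.28×1 + 0.72×1) = 2
Population D: 1 + 1 = 2
Population E: 1 + (0.67×1 + 0.33×1) = 2
Population F: 1 + (0.13×1 + 0.54×2 + 0.33×1) = 2.54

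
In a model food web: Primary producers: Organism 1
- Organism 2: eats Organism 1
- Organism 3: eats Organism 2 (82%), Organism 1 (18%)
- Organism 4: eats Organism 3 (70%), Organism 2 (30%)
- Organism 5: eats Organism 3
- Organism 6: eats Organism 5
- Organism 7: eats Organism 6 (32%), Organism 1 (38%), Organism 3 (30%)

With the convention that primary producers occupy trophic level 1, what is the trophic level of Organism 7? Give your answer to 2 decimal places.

Organism 2: 1 + 1 = 2
Organism 3: 1 + (0.82×2 + 0.18×1) = 2.82
Organism 4: 1 + (0.7×2.82 + 0.3×2) = 3.574
Organism 5: 1 + 2.82 = 3.82
Organism 6: 1 + 3.82 = 4.82
Organism 7: 1 + (0.32×4.82 + 0.38×1 + 0.3×2.82) = 3.7684

3.77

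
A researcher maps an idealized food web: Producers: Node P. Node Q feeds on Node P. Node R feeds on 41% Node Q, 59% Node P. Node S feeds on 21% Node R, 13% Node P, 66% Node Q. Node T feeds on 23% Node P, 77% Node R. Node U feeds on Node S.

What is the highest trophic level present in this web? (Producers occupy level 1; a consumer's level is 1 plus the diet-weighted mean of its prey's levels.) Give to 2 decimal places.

3.96

Node Q: 1 + 1 = 2
Node R: 1 + (0.41×2 + 0.59×1) = 2.41
Node S: 1 + (0.21×2.41 + 0.13×1 + 0.66×2) = 2.9561
Node T: 1 + (0.23×1 + 0.77×2.41) = 3.0857
Node U: 1 + 2.9561 = 3.9561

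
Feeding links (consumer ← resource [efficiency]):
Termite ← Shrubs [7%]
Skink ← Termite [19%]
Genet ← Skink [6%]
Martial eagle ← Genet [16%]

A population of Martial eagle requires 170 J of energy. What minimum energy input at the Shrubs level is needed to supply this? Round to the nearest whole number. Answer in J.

1331454 J

Cumulative transfer efficiency: 0.07 × 0.19 × 0.06 × 0.16 = 0.00012768
Shrubs energy = 170 / 0.00012768 = 1331454 J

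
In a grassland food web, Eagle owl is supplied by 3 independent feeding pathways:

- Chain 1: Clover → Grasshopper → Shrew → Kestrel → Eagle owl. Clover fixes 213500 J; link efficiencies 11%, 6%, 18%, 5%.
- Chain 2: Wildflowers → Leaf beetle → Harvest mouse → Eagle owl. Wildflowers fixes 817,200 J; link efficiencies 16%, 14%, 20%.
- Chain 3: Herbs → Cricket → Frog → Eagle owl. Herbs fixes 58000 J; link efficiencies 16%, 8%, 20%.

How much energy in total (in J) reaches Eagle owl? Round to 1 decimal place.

Chain 1: 213500 × 0.11 × 0.06 × 0.18 × 0.05 = 12.6819 J
Chain 2: 817200 × 0.16 × 0.14 × 0.2 = 3661.056 J
Chain 3: 58000 × 0.16 × 0.08 × 0.2 = 148.48 J
Total at Eagle owl: 12.6819 + 3661.056 + 148.48 = 3822.2179 J

3822.2 J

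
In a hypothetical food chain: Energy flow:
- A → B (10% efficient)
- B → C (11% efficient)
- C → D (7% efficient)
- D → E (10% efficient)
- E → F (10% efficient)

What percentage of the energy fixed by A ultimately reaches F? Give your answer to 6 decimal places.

0.000770%

Product of link efficiencies: 0.1 × 0.11 × 0.07 × 0.1 × 0.1 = 0.0000077
As a percentage: 0.0000077 × 100 = 0.000770%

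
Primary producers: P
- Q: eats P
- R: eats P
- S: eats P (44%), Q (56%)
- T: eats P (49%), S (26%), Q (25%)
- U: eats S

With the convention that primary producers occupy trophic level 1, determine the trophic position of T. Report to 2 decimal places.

2.66

Q: 1 + 1 = 2
R: 1 + 1 = 2
S: 1 + (0.44×1 + 0.56×2) = 2.56
T: 1 + (0.49×1 + 0.26×2.56 + 0.25×2) = 2.6556
U: 1 + 2.56 = 3.56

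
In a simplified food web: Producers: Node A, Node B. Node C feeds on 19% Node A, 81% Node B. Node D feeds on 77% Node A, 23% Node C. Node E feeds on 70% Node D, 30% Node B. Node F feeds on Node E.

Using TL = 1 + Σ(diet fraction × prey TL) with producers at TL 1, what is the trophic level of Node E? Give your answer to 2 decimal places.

Node C: 1 + (0.19×1 + 0.81×1) = 2
Node D: 1 + (0.77×1 + 0.23×2) = 2.23
Node E: 1 + (0.7×2.23 + 0.3×1) = 2.861
Node F: 1 + 2.861 = 3.861

2.86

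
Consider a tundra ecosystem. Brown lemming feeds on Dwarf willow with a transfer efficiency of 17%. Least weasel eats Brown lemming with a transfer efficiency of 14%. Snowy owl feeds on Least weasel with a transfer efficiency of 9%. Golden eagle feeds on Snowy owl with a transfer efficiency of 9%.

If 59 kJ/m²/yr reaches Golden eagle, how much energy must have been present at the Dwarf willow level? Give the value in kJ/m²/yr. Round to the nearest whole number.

Cumulative transfer efficiency: 0.17 × 0.14 × 0.09 × 0.09 = 0.00019278
Dwarf willow energy = 59 / 0.00019278 = 306048 kJ/m²/yr

306048 kJ/m²/yr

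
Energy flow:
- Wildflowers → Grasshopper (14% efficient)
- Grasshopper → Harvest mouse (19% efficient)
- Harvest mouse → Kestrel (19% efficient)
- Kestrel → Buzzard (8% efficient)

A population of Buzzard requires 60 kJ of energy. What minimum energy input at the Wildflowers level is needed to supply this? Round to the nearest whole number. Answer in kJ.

148397 kJ

Cumulative transfer efficiency: 0.14 × 0.19 × 0.19 × 0.08 = 0.00040432
Wildflowers energy = 60 / 0.00040432 = 148397 kJ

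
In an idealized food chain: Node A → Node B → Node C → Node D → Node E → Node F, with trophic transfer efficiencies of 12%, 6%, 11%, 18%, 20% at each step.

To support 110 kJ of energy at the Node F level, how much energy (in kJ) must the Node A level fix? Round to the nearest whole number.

3858025 kJ

Cumulative transfer efficiency: 0.12 × 0.06 × 0.11 × 0.18 × 0.2 = 0.000028512
Node A energy = 110 / 0.000028512 = 3858025 kJ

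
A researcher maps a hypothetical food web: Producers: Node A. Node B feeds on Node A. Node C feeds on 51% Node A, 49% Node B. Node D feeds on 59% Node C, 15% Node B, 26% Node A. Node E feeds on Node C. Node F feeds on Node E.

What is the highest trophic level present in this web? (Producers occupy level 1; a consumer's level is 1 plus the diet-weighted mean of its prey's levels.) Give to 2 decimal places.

Node B: 1 + 1 = 2
Node C: 1 + (0.51×1 + 0.49×2) = 2.49
Node D: 1 + (0.59×2.49 + 0.15×2 + 0.26×1) = 3.0291
Node E: 1 + 2.49 = 3.49
Node F: 1 + 3.49 = 4.49

4.49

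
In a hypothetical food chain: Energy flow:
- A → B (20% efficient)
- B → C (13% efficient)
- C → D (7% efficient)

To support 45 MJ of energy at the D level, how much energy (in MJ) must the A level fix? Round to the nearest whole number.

Cumulative transfer efficiency: 0.2 × 0.13 × 0.07 = 0.00182
A energy = 45 / 0.00182 = 24725 MJ

24725 MJ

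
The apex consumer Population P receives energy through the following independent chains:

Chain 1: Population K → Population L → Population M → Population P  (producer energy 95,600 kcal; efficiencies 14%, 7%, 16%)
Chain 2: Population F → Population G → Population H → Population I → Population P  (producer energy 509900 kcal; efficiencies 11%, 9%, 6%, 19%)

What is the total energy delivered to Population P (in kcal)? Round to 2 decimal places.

Chain 1: 95600 × 0.14 × 0.07 × 0.16 = 149.9008 kcal
Chain 2: 509900 × 0.11 × 0.09 × 0.06 × 0.19 = 57.547314 kcal
Total at Population P: 149.9008 + 57.547314 = 207.448114 kcal

207.45 kcal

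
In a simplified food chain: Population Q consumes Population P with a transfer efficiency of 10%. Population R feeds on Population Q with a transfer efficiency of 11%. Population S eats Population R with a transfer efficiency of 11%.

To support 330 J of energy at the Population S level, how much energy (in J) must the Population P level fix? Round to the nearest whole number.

272727 J

Cumulative transfer efficiency: 0.1 × 0.11 × 0.11 = 0.00121
Population P energy = 330 / 0.00121 = 272727 J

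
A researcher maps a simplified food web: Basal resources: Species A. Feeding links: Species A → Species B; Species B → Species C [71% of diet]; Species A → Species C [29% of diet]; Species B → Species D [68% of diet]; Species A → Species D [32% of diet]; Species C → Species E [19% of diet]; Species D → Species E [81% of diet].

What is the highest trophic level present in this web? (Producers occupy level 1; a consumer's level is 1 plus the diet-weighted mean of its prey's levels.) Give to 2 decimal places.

Species B: 1 + 1 = 2
Species C: 1 + (0.71×2 + 0.29×1) = 2.71
Species D: 1 + (0.68×2 + 0.32×1) = 2.68
Species E: 1 + (0.19×2.71 + 0.81×2.68) = 3.6857

3.69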